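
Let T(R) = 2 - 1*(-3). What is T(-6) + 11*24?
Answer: 269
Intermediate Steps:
T(R) = 5 (T(R) = 2 + 3 = 5)
T(-6) + 11*24 = 5 + 11*24 = 5 + 264 = 269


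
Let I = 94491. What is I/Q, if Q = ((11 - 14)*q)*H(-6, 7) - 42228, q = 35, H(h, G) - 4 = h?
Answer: -31497/14006 ≈ -2.2488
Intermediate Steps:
H(h, G) = 4 + h
Q = -42018 (Q = ((11 - 14)*35)*(4 - 6) - 42228 = -3*35*(-2) - 42228 = -105*(-2) - 42228 = 210 - 42228 = -42018)
I/Q = 94491/(-42018) = 94491*(-1/42018) = -31497/14006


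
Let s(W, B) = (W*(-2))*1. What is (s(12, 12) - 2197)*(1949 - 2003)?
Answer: 119934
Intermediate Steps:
s(W, B) = -2*W (s(W, B) = -2*W*1 = -2*W)
(s(12, 12) - 2197)*(1949 - 2003) = (-2*12 - 2197)*(1949 - 2003) = (-24 - 2197)*(-54) = -2221*(-54) = 119934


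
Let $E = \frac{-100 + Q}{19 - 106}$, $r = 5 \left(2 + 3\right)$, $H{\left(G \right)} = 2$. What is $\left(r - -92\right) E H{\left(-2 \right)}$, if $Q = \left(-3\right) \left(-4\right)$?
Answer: $\frac{6864}{29} \approx 236.69$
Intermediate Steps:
$Q = 12$
$r = 25$ ($r = 5 \cdot 5 = 25$)
$E = \frac{88}{87}$ ($E = \frac{-100 + 12}{19 - 106} = - \frac{88}{-87} = \left(-88\right) \left(- \frac{1}{87}\right) = \frac{88}{87} \approx 1.0115$)
$\left(r - -92\right) E H{\left(-2 \right)} = \left(25 - -92\right) \frac{88}{87} \cdot 2 = \left(25 + 92\right) \frac{88}{87} \cdot 2 = 117 \cdot \frac{88}{87} \cdot 2 = \frac{3432}{29} \cdot 2 = \frac{6864}{29}$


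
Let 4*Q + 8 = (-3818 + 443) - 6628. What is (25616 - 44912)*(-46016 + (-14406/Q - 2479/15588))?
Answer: 1282825045417640/1444921 ≈ 8.8782e+8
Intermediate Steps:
Q = -10011/4 (Q = -2 + ((-3818 + 443) - 6628)/4 = -2 + (-3375 - 6628)/4 = -2 + (1/4)*(-10003) = -2 - 10003/4 = -10011/4 ≈ -2502.8)
(25616 - 44912)*(-46016 + (-14406/Q - 2479/15588)) = (25616 - 44912)*(-46016 + (-14406/(-10011/4) - 2479/15588)) = -19296*(-46016 + (-14406*(-4/10011) - 2479*1/15588)) = -19296*(-46016 + (19208/3337 - 2479/15588)) = -19296*(-46016 + 291141881/52017156) = -19296*(-2393330308615/52017156) = 1282825045417640/1444921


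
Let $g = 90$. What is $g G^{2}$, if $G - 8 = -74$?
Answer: $392040$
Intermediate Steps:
$G = -66$ ($G = 8 - 74 = -66$)
$g G^{2} = 90 \left(-66\right)^{2} = 90 \cdot 4356 = 392040$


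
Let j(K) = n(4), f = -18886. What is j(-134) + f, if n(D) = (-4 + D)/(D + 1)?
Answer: -18886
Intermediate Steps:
n(D) = (-4 + D)/(1 + D)
j(K) = 0 (j(K) = (-4 + 4)/(1 + 4) = 0/5 = (1/5)*0 = 0)
j(-134) + f = 0 - 18886 = -18886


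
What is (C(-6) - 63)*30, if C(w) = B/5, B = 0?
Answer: -1890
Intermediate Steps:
C(w) = 0 (C(w) = 0/5 = 0*(1/5) = 0)
(C(-6) - 63)*30 = (0 - 63)*30 = -63*30 = -1890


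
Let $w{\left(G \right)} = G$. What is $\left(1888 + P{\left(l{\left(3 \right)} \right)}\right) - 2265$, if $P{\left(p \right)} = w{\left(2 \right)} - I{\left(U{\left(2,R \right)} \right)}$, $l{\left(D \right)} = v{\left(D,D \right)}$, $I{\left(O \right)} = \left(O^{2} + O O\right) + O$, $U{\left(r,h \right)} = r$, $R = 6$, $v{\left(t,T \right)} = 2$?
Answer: $-385$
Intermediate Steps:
$I{\left(O \right)} = O + 2 O^{2}$ ($I{\left(O \right)} = \left(O^{2} + O^{2}\right) + O = 2 O^{2} + O = O + 2 O^{2}$)
$l{\left(D \right)} = 2$
$P{\left(p \right)} = -8$ ($P{\left(p \right)} = 2 - 2 \left(1 + 2 \cdot 2\right) = 2 - 2 \left(1 + 4\right) = 2 - 2 \cdot 5 = 2 - 10 = -8$)
$\left(1888 + P{\left(l{\left(3 \right)} \right)}\right) - 2265 = \left(1888 - 8\right) - 2265 = 1880 - 2265 = -385$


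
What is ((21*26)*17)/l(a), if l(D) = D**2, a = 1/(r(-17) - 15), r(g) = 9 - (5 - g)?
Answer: 7277088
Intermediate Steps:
r(g) = 4 + g (r(g) = 9 + (-5 + g) = 4 + g)
a = -1/28 (a = 1/((4 - 17) - 15) = 1/(-13 - 15) = 1/(-28) = -1/28 ≈ -0.035714)
((21*26)*17)/l(a) = ((21*26)*17)/((-1/28)**2) = (546*17)/(1/784) = 9282*784 = 7277088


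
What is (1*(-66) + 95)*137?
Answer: 3973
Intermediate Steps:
(1*(-66) + 95)*137 = (-66 + 95)*137 = 29*137 = 3973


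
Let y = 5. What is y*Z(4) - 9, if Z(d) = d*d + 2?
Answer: 81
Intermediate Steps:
Z(d) = 2 + d² (Z(d) = d² + 2 = 2 + d²)
y*Z(4) - 9 = 5*(2 + 4²) - 9 = 5*(2 + 16) - 9 = 5*18 - 9 = 90 - 9 = 81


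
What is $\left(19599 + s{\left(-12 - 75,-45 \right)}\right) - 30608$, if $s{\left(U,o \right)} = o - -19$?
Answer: $-11035$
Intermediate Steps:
$s{\left(U,o \right)} = 19 + o$ ($s{\left(U,o \right)} = o + 19 = 19 + o$)
$\left(19599 + s{\left(-12 - 75,-45 \right)}\right) - 30608 = \left(19599 + \left(19 - 45\right)\right) - 30608 = \left(19599 - 26\right) - 30608 = 19573 - 30608 = -11035$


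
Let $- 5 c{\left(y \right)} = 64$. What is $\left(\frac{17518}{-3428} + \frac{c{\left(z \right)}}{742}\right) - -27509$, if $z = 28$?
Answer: $\frac{87447737437}{3179470} \approx 27504.0$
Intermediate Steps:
$c{\left(y \right)} = - \frac{64}{5}$ ($c{\left(y \right)} = \left(- \frac{1}{5}\right) 64 = - \frac{64}{5}$)
$\left(\frac{17518}{-3428} + \frac{c{\left(z \right)}}{742}\right) - -27509 = \left(\frac{17518}{-3428} - \frac{64}{5 \cdot 742}\right) - -27509 = \left(17518 \left(- \frac{1}{3428}\right) - \frac{32}{1855}\right) + 27509 = \left(- \frac{8759}{1714} - \frac{32}{1855}\right) + 27509 = - \frac{16302793}{3179470} + 27509 = \frac{87447737437}{3179470}$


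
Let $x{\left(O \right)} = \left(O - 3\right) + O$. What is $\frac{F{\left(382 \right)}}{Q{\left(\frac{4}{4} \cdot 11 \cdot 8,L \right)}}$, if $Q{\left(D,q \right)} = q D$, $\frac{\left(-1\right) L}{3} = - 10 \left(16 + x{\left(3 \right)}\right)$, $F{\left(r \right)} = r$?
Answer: $\frac{191}{25080} \approx 0.0076156$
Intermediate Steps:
$x{\left(O \right)} = -3 + 2 O$ ($x{\left(O \right)} = \left(-3 + O\right) + O = -3 + 2 O$)
$L = 570$ ($L = - 3 \left(- 10 \left(16 + \left(-3 + 2 \cdot 3\right)\right)\right) = - 3 \left(- 10 \left(16 + \left(-3 + 6\right)\right)\right) = - 3 \left(- 10 \left(16 + 3\right)\right) = - 3 \left(\left(-10\right) 19\right) = \left(-3\right) \left(-190\right) = 570$)
$Q{\left(D,q \right)} = D q$
$\frac{F{\left(382 \right)}}{Q{\left(\frac{4}{4} \cdot 11 \cdot 8,L \right)}} = \frac{382}{\frac{4}{4} \cdot 11 \cdot 8 \cdot 570} = \frac{382}{4 \cdot \frac{1}{4} \cdot 11 \cdot 8 \cdot 570} = \frac{382}{1 \cdot 11 \cdot 8 \cdot 570} = \frac{382}{11 \cdot 8 \cdot 570} = \frac{382}{88 \cdot 570} = \frac{382}{50160} = 382 \cdot \frac{1}{50160} = \frac{191}{25080}$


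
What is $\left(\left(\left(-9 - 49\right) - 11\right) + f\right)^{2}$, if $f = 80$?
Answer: $121$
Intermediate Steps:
$\left(\left(\left(-9 - 49\right) - 11\right) + f\right)^{2} = \left(\left(\left(-9 - 49\right) - 11\right) + 80\right)^{2} = \left(\left(-58 - 11\right) + 80\right)^{2} = \left(-69 + 80\right)^{2} = 11^{2} = 121$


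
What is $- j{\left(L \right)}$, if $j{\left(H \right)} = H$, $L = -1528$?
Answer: $1528$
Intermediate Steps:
$- j{\left(L \right)} = \left(-1\right) \left(-1528\right) = 1528$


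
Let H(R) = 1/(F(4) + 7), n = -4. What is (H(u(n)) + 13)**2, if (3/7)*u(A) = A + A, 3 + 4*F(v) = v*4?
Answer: 288369/1681 ≈ 171.55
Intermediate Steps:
F(v) = -3/4 + v (F(v) = -3/4 + (v*4)/4 = -3/4 + (4*v)/4 = -3/4 + v)
u(A) = 14*A/3 (u(A) = 7*(A + A)/3 = 7*(2*A)/3 = 14*A/3)
H(R) = 4/41 (H(R) = 1/((-3/4 + 4) + 7) = 1/(13/4 + 7) = 1/(41/4) = 4/41)
(H(u(n)) + 13)**2 = (4/41 + 13)**2 = (537/41)**2 = 288369/1681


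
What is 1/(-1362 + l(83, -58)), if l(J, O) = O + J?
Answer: -1/1337 ≈ -0.00074794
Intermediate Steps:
l(J, O) = J + O
1/(-1362 + l(83, -58)) = 1/(-1362 + (83 - 58)) = 1/(-1362 + 25) = 1/(-1337) = -1/1337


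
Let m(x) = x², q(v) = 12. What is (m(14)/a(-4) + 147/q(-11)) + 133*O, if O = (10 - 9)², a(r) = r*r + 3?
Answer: 11823/76 ≈ 155.57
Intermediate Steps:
a(r) = 3 + r² (a(r) = r² + 3 = 3 + r²)
O = 1 (O = 1² = 1)
(m(14)/a(-4) + 147/q(-11)) + 133*O = (14²/(3 + (-4)²) + 147/12) + 133*1 = (196/(3 + 16) + 147*(1/12)) + 133 = (196/19 + 49/4) + 133 = 1715/76 + 133 = 11823/76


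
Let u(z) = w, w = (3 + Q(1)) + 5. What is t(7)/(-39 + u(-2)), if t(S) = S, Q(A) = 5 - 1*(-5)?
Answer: -⅓ ≈ -0.33333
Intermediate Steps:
Q(A) = 10 (Q(A) = 5 + 5 = 10)
w = 18 (w = (3 + 10) + 5 = 13 + 5 = 18)
u(z) = 18
t(7)/(-39 + u(-2)) = 7/(-39 + 18) = 7/(-21) = -1/21*7 = -⅓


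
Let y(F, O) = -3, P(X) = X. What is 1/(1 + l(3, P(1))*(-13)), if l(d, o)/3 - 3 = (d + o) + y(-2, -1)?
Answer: -1/155 ≈ -0.0064516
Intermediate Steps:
l(d, o) = 3*d + 3*o (l(d, o) = 9 + 3*((d + o) - 3) = 9 + 3*(-3 + d + o) = 9 + (-9 + 3*d + 3*o) = 3*d + 3*o)
1/(1 + l(3, P(1))*(-13)) = 1/(1 + (3*3 + 3*1)*(-13)) = 1/(1 + (9 + 3)*(-13)) = 1/(1 + 12*(-13)) = 1/(1 - 156) = 1/(-155) = -1/155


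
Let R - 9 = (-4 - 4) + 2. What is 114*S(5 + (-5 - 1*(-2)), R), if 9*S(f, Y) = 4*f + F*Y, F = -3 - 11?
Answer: -1292/3 ≈ -430.67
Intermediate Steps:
F = -14
R = 3 (R = 9 + ((-4 - 4) + 2) = 9 + (-8 + 2) = 9 - 6 = 3)
S(f, Y) = -14*Y/9 + 4*f/9 (S(f, Y) = (4*f - 14*Y)/9 = (-14*Y + 4*f)/9 = -14*Y/9 + 4*f/9)
114*S(5 + (-5 - 1*(-2)), R) = 114*(-14/9*3 + 4*(5 + (-5 - 1*(-2)))/9) = 114*(-14/3 + 4*(5 + (-5 + 2))/9) = 114*(-14/3 + 4*(5 - 3)/9) = 114*(-14/3 + (4/9)*2) = 114*(-14/3 + 8/9) = 114*(-34/9) = -1292/3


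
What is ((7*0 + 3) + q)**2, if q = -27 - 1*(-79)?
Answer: 3025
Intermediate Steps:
q = 52 (q = -27 + 79 = 52)
((7*0 + 3) + q)**2 = ((7*0 + 3) + 52)**2 = ((0 + 3) + 52)**2 = (3 + 52)**2 = 55**2 = 3025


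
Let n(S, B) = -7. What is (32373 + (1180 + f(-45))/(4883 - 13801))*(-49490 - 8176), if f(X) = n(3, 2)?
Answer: -1189160411679/637 ≈ -1.8668e+9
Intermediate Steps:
f(X) = -7
(32373 + (1180 + f(-45))/(4883 - 13801))*(-49490 - 8176) = (32373 + (1180 - 7)/(4883 - 13801))*(-49490 - 8176) = (32373 + 1173/(-8918))*(-57666) = (32373 + 1173*(-1/8918))*(-57666) = (32373 - 1173/8918)*(-57666) = (288701241/8918)*(-57666) = -1189160411679/637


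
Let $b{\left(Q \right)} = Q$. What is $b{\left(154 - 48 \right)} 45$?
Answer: $4770$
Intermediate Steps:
$b{\left(154 - 48 \right)} 45 = \left(154 - 48\right) 45 = 106 \cdot 45 = 4770$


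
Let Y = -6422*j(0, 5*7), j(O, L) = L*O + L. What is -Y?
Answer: 224770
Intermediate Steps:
j(O, L) = L + L*O
Y = -224770 (Y = -6422*5*7*(1 + 0) = -224770 ≈ -2.2477e+5)
-Y = -1*(-224770) = 224770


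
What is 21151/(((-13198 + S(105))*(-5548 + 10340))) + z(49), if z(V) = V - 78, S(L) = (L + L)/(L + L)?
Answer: -1833981847/63240024 ≈ -29.000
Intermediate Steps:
S(L) = 1 (S(L) = (2*L)/((2*L)) = (2*L)*(1/(2*L)) = 1)
z(V) = -78 + V
21151/(((-13198 + S(105))*(-5548 + 10340))) + z(49) = 21151/(((-13198 + 1)*(-5548 + 10340))) + (-78 + 49) = 21151/((-13197*4792)) - 29 = 21151/(-63240024) - 29 = 21151*(-1/63240024) - 29 = -21151/63240024 - 29 = -1833981847/63240024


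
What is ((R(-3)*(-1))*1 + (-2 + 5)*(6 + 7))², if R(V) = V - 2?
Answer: 1936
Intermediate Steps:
R(V) = -2 + V
((R(-3)*(-1))*1 + (-2 + 5)*(6 + 7))² = (((-2 - 3)*(-1))*1 + (-2 + 5)*(6 + 7))² = (-5*(-1)*1 + 3*13)² = (5*1 + 39)² = (5 + 39)² = 44² = 1936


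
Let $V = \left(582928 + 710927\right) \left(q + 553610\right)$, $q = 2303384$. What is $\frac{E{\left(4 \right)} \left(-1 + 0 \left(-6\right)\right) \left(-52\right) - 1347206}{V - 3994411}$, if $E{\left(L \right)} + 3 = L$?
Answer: $- \frac{1347154}{3696531977459} \approx -3.6444 \cdot 10^{-7}$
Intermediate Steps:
$V = 3696535971870$ ($V = \left(582928 + 710927\right) \left(2303384 + 553610\right) = 1293855 \cdot 2856994 = 3696535971870$)
$E{\left(L \right)} = -3 + L$
$\frac{E{\left(4 \right)} \left(-1 + 0 \left(-6\right)\right) \left(-52\right) - 1347206}{V - 3994411} = \frac{\left(-3 + 4\right) \left(-1 + 0 \left(-6\right)\right) \left(-52\right) - 1347206}{3696535971870 - 3994411} = \frac{1 \left(-1 + 0\right) \left(-52\right) - 1347206}{3696531977459} = \left(1 \left(-1\right) \left(-52\right) - 1347206\right) \frac{1}{3696531977459} = \left(\left(-1\right) \left(-52\right) - 1347206\right) \frac{1}{3696531977459} = \left(52 - 1347206\right) \frac{1}{3696531977459} = \left(-1347154\right) \frac{1}{3696531977459} = - \frac{1347154}{3696531977459}$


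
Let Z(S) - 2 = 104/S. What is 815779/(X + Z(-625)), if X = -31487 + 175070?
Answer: 509861875/89740521 ≈ 5.6815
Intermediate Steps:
X = 143583
Z(S) = 2 + 104/S
815779/(X + Z(-625)) = 815779/(143583 + (2 + 104/(-625))) = 815779/(143583 + (2 + 104*(-1/625))) = 815779/(143583 + (2 - 104/625)) = 815779/(143583 + 1146/625) = 815779/(89740521/625) = 815779*(625/89740521) = 509861875/89740521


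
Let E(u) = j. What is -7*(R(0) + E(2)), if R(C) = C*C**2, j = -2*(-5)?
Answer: -70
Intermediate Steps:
j = 10
E(u) = 10
R(C) = C**3
-7*(R(0) + E(2)) = -7*(0**3 + 10) = -7*(0 + 10) = -7*10 = -70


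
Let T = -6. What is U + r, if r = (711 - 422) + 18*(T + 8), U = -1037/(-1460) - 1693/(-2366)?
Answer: 563796161/1727180 ≈ 326.43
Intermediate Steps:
U = 2462661/1727180 (U = -1037*(-1/1460) - 1693*(-1/2366) = 1037/1460 + 1693/2366 = 2462661/1727180 ≈ 1.4258)
r = 325 (r = (711 - 422) + 18*(-6 + 8) = 289 + 18*2 = 289 + 36 = 325)
U + r = 2462661/1727180 + 325 = 563796161/1727180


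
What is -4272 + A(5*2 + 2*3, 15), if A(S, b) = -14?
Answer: -4286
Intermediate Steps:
-4272 + A(5*2 + 2*3, 15) = -4272 - 14 = -4286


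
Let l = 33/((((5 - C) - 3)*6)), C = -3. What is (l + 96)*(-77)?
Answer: -74767/10 ≈ -7476.7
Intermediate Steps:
l = 11/10 (l = 33/((((5 - 1*(-3)) - 3)*6)) = 33/((((5 + 3) - 3)*6)) = 33/(((8 - 3)*6)) = 33/((5*6)) = 33/30 = 33*(1/30) = 11/10 ≈ 1.1000)
(l + 96)*(-77) = (11/10 + 96)*(-77) = (971/10)*(-77) = -74767/10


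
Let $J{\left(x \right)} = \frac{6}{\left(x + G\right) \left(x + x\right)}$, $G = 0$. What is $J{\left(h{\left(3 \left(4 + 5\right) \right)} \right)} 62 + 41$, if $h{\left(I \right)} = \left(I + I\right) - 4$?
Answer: $\frac{51343}{1250} \approx 41.074$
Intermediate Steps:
$h{\left(I \right)} = -4 + 2 I$ ($h{\left(I \right)} = 2 I - 4 = -4 + 2 I$)
$J{\left(x \right)} = \frac{3}{x^{2}}$ ($J{\left(x \right)} = \frac{6}{\left(x + 0\right) \left(x + x\right)} = \frac{6}{x 2 x} = \frac{6}{2 x^{2}} = 6 \frac{1}{2 x^{2}} = \frac{3}{x^{2}}$)
$J{\left(h{\left(3 \left(4 + 5\right) \right)} \right)} 62 + 41 = \frac{3}{\left(-4 + 2 \cdot 3 \left(4 + 5\right)\right)^{2}} \cdot 62 + 41 = \frac{3}{\left(-4 + 2 \cdot 3 \cdot 9\right)^{2}} \cdot 62 + 41 = \frac{3}{\left(-4 + 2 \cdot 27\right)^{2}} \cdot 62 + 41 = \frac{3}{\left(-4 + 54\right)^{2}} \cdot 62 + 41 = \frac{3}{2500} \cdot 62 + 41 = \frac{93}{1250} + 41 = \frac{51343}{1250}$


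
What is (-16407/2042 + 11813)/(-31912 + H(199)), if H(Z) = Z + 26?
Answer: -24105739/64704854 ≈ -0.37255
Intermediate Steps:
H(Z) = 26 + Z
(-16407/2042 + 11813)/(-31912 + H(199)) = (-16407/2042 + 11813)/(-31912 + (26 + 199)) = (-16407*1/2042 + 11813)/(-31912 + 225) = (-16407/2042 + 11813)/(-31687) = (24105739/2042)*(-1/31687) = -24105739/64704854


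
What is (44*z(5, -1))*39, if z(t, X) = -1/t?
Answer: -1716/5 ≈ -343.20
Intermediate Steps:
(44*z(5, -1))*39 = (44*(-1/5))*39 = (44*(-1*⅕))*39 = (44*(-⅕))*39 = -44/5*39 = -1716/5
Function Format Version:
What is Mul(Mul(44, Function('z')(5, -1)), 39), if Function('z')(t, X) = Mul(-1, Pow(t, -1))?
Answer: Rational(-1716, 5) ≈ -343.20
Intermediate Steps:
Mul(Mul(44, Function('z')(5, -1)), 39) = Mul(Mul(44, Mul(-1, Pow(5, -1))), 39) = Mul(Mul(44, Mul(-1, Rational(1, 5))), 39) = Mul(Mul(44, Rational(-1, 5)), 39) = Mul(Rational(-44, 5), 39) = Rational(-1716, 5)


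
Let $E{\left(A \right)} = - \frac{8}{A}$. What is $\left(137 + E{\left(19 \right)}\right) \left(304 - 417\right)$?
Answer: $- \frac{293235}{19} \approx -15433.0$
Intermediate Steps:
$\left(137 + E{\left(19 \right)}\right) \left(304 - 417\right) = \left(137 - \frac{8}{19}\right) \left(304 - 417\right) = \frac{2595}{19} \left(-113\right) = - \frac{293235}{19}$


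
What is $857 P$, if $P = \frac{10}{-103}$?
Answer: $- \frac{8570}{103} \approx -83.204$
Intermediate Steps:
$P = - \frac{10}{103}$ ($P = 10 \left(- \frac{1}{103}\right) = - \frac{10}{103} \approx -0.097087$)
$857 P = 857 \left(- \frac{10}{103}\right) = - \frac{8570}{103}$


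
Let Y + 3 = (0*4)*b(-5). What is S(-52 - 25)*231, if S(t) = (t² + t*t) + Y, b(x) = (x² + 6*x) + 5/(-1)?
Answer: 2738505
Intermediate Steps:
b(x) = -5 + x² + 6*x (b(x) = (x² + 6*x) + 5*(-1) = (x² + 6*x) - 5 = -5 + x² + 6*x)
Y = -3 (Y = -3 + (0*4)*(-5 + (-5)² + 6*(-5)) = -3 + 0*(-5 + 25 - 30) = -3 + 0*(-10) = -3 + 0 = -3)
S(t) = -3 + 2*t² (S(t) = (t² + t*t) - 3 = (t² + t²) - 3 = 2*t² - 3 = -3 + 2*t²)
S(-52 - 25)*231 = (-3 + 2*(-52 - 25)²)*231 = (-3 + 2*(-77)²)*231 = (-3 + 2*5929)*231 = (-3 + 11858)*231 = 11855*231 = 2738505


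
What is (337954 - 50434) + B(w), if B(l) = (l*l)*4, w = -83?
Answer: 315076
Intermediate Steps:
B(l) = 4*l² (B(l) = l²*4 = 4*l²)
(337954 - 50434) + B(w) = (337954 - 50434) + 4*(-83)² = 287520 + 4*6889 = 287520 + 27556 = 315076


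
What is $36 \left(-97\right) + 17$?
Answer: $-3475$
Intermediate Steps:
$36 \left(-97\right) + 17 = -3492 + 17 = -3475$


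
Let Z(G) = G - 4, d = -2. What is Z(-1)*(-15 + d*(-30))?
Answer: -225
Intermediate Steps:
Z(G) = -4 + G
Z(-1)*(-15 + d*(-30)) = (-4 - 1)*(-15 - 2*(-30)) = -5*(-15 + 60) = -5*45 = -225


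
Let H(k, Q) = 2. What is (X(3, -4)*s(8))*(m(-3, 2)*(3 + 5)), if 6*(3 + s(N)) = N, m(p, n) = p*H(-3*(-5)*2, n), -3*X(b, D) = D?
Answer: 320/3 ≈ 106.67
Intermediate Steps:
X(b, D) = -D/3
m(p, n) = 2*p (m(p, n) = p*2 = 2*p)
s(N) = -3 + N/6
(X(3, -4)*s(8))*(m(-3, 2)*(3 + 5)) = ((-1/3*(-4))*(-3 + (1/6)*8))*((2*(-3))*(3 + 5)) = (4*(-3 + 4/3)/3)*(-6*8) = ((4/3)*(-5/3))*(-48) = -20/9*(-48) = 320/3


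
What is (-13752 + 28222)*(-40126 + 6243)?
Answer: -490287010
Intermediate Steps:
(-13752 + 28222)*(-40126 + 6243) = 14470*(-33883) = -490287010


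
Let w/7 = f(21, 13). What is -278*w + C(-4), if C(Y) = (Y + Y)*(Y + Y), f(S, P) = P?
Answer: -25234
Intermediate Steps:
w = 91 (w = 7*13 = 91)
C(Y) = 4*Y² (C(Y) = (2*Y)*(2*Y) = 4*Y²)
-278*w + C(-4) = -278*91 + 4*(-4)² = -25298 + 4*16 = -25298 + 64 = -25234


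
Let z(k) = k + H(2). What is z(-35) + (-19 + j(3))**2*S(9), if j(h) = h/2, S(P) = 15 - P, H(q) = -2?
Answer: 3601/2 ≈ 1800.5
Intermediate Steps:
j(h) = h/2 (j(h) = h*(1/2) = h/2)
z(k) = -2 + k (z(k) = k - 2 = -2 + k)
z(-35) + (-19 + j(3))**2*S(9) = (-2 - 35) + (-19 + (1/2)*3)**2*(15 - 1*9) = -37 + (-19 + 3/2)**2*(15 - 9) = -37 + (-35/2)**2*6 = -37 + (1225/4)*6 = -37 + 3675/2 = 3601/2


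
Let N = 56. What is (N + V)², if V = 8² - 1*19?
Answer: 10201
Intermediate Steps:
V = 45 (V = 64 - 19 = 45)
(N + V)² = (56 + 45)² = 101² = 10201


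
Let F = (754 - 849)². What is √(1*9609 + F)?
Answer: 11*√154 ≈ 136.51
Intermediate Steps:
F = 9025 (F = (-95)² = 9025)
√(1*9609 + F) = √(1*9609 + 9025) = √(9609 + 9025) = √18634 = 11*√154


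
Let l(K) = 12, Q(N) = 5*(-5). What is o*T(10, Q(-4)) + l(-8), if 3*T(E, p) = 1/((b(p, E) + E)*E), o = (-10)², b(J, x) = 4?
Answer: 257/21 ≈ 12.238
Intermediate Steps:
Q(N) = -25
o = 100
T(E, p) = 1/(3*E*(4 + E)) (T(E, p) = (1/((4 + E)*E))/3 = (1/(E*(4 + E)))/3 = 1/(3*E*(4 + E)))
o*T(10, Q(-4)) + l(-8) = 100*((⅓)/(10*(4 + 10))) + 12 = 100*((⅓)*(⅒)/14) + 12 = 100*((⅓)*(⅒)*(1/14)) + 12 = 100*(1/420) + 12 = 5/21 + 12 = 257/21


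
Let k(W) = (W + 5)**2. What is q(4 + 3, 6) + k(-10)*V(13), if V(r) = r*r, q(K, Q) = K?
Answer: 4232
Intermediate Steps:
k(W) = (5 + W)**2
V(r) = r**2
q(4 + 3, 6) + k(-10)*V(13) = (4 + 3) + (5 - 10)**2*13**2 = 7 + (-5)**2*169 = 7 + 25*169 = 7 + 4225 = 4232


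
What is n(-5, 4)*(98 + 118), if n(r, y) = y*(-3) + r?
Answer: -3672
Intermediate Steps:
n(r, y) = r - 3*y (n(r, y) = -3*y + r = r - 3*y)
n(-5, 4)*(98 + 118) = (-5 - 3*4)*(98 + 118) = (-5 - 12)*216 = -17*216 = -3672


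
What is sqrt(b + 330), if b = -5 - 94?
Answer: sqrt(231) ≈ 15.199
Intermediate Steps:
b = -99
sqrt(b + 330) = sqrt(-99 + 330) = sqrt(231)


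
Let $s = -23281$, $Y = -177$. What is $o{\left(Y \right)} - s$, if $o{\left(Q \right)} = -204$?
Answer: $23077$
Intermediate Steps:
$o{\left(Y \right)} - s = -204 - -23281 = -204 + 23281 = 23077$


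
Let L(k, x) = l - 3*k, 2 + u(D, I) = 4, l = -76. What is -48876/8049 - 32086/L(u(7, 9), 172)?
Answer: 42375397/110003 ≈ 385.22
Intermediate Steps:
u(D, I) = 2 (u(D, I) = -2 + 4 = 2)
L(k, x) = -76 - 3*k
-48876/8049 - 32086/L(u(7, 9), 172) = -48876/8049 - 32086/(-76 - 3*2) = -48876*1/8049 - 32086/(-76 - 6) = -16292/2683 - 32086/(-82) = -16292/2683 - 32086*(-1/82) = -16292/2683 + 16043/41 = 42375397/110003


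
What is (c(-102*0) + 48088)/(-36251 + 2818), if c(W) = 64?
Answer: -48152/33433 ≈ -1.4403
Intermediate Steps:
(c(-102*0) + 48088)/(-36251 + 2818) = (64 + 48088)/(-36251 + 2818) = 48152/(-33433) = 48152*(-1/33433) = -48152/33433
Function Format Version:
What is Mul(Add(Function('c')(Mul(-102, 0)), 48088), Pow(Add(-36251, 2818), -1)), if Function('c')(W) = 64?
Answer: Rational(-48152, 33433) ≈ -1.4403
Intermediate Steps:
Mul(Add(Function('c')(Mul(-102, 0)), 48088), Pow(Add(-36251, 2818), -1)) = Mul(Add(64, 48088), Pow(Add(-36251, 2818), -1)) = Mul(48152, Pow(-33433, -1)) = Mul(48152, Rational(-1, 33433)) = Rational(-48152, 33433)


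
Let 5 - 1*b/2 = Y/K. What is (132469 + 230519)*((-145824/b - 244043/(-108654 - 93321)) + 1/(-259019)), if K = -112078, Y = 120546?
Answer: -6465258903605167441718856/1484308904013475 ≈ -4.3557e+9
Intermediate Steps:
b = 680936/56039 (b = 10 - 241092/(-112078) = 10 - 241092*(-1)/112078 = 10 - 2*(-60273/56039) = 10 + 120546/56039 = 680936/56039 ≈ 12.151)
(132469 + 230519)*((-145824/b - 244043/(-108654 - 93321)) + 1/(-259019)) = (132469 + 230519)*((-145824/680936/56039 - 244043/(-108654 - 93321)) + 1/(-259019)) = 362988*((-145824*56039/680936 - 244043/(-201975)) - 1/259019) = 362988*((-1021478892/85117 - 244043*(-1/201975)) - 1/259019) = 362988*((-1021478892/85117 + 244043/201975) - 1/259019) = 362988*(-206292427003669/17191506075 - 1/259019) = 362988*(-53433658167254846786/4452926712040425) = -6465258903605167441718856/1484308904013475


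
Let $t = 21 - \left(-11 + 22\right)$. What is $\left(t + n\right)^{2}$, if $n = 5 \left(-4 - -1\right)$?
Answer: $25$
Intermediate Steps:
$t = 10$ ($t = 21 - 11 = 10$)
$n = -15$ ($n = 5 \left(-4 + 1\right) = 5 \left(-3\right) = -15$)
$\left(t + n\right)^{2} = \left(10 - 15\right)^{2} = \left(-5\right)^{2} = 25$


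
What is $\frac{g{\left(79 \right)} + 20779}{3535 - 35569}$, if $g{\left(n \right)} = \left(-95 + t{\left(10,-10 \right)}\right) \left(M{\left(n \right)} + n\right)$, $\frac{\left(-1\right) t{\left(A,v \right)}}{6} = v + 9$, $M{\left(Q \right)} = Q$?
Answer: $- \frac{2239}{10678} \approx -0.20968$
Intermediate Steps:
$t{\left(A,v \right)} = -54 - 6 v$ ($t{\left(A,v \right)} = - 6 \left(v + 9\right) = - 6 \left(9 + v\right) = -54 - 6 v$)
$g{\left(n \right)} = - 178 n$ ($g{\left(n \right)} = \left(-95 - -6\right) \left(n + n\right) = \left(-95 + \left(-54 + 60\right)\right) 2 n = \left(-95 + 6\right) 2 n = - 89 \cdot 2 n = - 178 n$)
$\frac{g{\left(79 \right)} + 20779}{3535 - 35569} = \frac{\left(-178\right) 79 + 20779}{3535 - 35569} = \frac{-14062 + 20779}{-32034} = 6717 \left(- \frac{1}{32034}\right) = - \frac{2239}{10678}$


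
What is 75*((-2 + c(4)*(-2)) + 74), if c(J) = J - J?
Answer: 5400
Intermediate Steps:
c(J) = 0
75*((-2 + c(4)*(-2)) + 74) = 75*((-2 + 0*(-2)) + 74) = 75*((-2 + 0) + 74) = 75*(-2 + 74) = 75*72 = 5400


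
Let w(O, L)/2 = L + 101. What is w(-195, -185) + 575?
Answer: 407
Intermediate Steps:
w(O, L) = 202 + 2*L (w(O, L) = 2*(L + 101) = 2*(101 + L) = 202 + 2*L)
w(-195, -185) + 575 = (202 + 2*(-185)) + 575 = (202 - 370) + 575 = -168 + 575 = 407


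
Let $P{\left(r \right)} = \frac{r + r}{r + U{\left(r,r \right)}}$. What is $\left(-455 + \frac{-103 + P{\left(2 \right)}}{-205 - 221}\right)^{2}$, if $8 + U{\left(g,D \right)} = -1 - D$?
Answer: $\frac{3039928244521}{14699556} \approx 2.068 \cdot 10^{5}$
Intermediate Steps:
$U{\left(g,D \right)} = -9 - D$ ($U{\left(g,D \right)} = -8 - \left(1 + D\right) = -9 - D$)
$P{\left(r \right)} = - \frac{2 r}{9}$ ($P{\left(r \right)} = \frac{r + r}{r - \left(9 + r\right)} = \frac{2 r}{-9} = 2 r \left(- \frac{1}{9}\right) = - \frac{2 r}{9}$)
$\left(-455 + \frac{-103 + P{\left(2 \right)}}{-205 - 221}\right)^{2} = \left(-455 + \frac{-103 - \frac{4}{9}}{-205 - 221}\right)^{2} = \left(-455 + \frac{-103 - \frac{4}{9}}{-426}\right)^{2} = \left(-455 - - \frac{931}{3834}\right)^{2} = \left(-455 + \frac{931}{3834}\right)^{2} = \left(- \frac{1743539}{3834}\right)^{2} = \frac{3039928244521}{14699556}$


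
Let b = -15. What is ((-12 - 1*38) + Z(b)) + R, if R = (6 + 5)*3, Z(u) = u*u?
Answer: 208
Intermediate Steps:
Z(u) = u**2
R = 33 (R = 11*3 = 33)
((-12 - 1*38) + Z(b)) + R = ((-12 - 1*38) + (-15)**2) + 33 = ((-12 - 38) + 225) + 33 = (-50 + 225) + 33 = 175 + 33 = 208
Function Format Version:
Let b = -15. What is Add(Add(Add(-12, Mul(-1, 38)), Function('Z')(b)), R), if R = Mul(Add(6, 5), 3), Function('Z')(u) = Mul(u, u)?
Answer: 208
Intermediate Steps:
Function('Z')(u) = Pow(u, 2)
R = 33 (R = Mul(11, 3) = 33)
Add(Add(Add(-12, Mul(-1, 38)), Function('Z')(b)), R) = Add(Add(Add(-12, Mul(-1, 38)), Pow(-15, 2)), 33) = Add(Add(Add(-12, -38), 225), 33) = Add(Add(-50, 225), 33) = Add(175, 33) = 208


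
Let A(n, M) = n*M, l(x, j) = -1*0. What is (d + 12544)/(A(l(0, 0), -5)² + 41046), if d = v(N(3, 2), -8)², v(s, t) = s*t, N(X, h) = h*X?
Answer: 7424/20523 ≈ 0.36174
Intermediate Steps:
l(x, j) = 0
A(n, M) = M*n
N(X, h) = X*h
d = 2304 (d = ((3*2)*(-8))² = (6*(-8))² = (-48)² = 2304)
(d + 12544)/(A(l(0, 0), -5)² + 41046) = (2304 + 12544)/((-5*0)² + 41046) = 14848/(0² + 41046) = 14848/(0 + 41046) = 14848/41046 = 14848*(1/41046) = 7424/20523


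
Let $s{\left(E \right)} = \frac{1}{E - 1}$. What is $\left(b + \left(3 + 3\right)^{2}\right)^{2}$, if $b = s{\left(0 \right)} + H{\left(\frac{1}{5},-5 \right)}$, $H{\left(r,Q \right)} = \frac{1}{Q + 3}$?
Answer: $\frac{4761}{4} \approx 1190.3$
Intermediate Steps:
$H{\left(r,Q \right)} = \frac{1}{3 + Q}$
$s{\left(E \right)} = \frac{1}{-1 + E}$
$b = - \frac{3}{2}$ ($b = \frac{1}{-1 + 0} + \frac{1}{3 - 5} = \frac{1}{-1} + \frac{1}{-2} = -1 - \frac{1}{2} = - \frac{3}{2} \approx -1.5$)
$\left(b + \left(3 + 3\right)^{2}\right)^{2} = \left(- \frac{3}{2} + \left(3 + 3\right)^{2}\right)^{2} = \left(- \frac{3}{2} + 6^{2}\right)^{2} = \left(- \frac{3}{2} + 36\right)^{2} = \left(\frac{69}{2}\right)^{2} = \frac{4761}{4}$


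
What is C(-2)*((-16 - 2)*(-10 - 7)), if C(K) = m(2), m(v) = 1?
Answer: 306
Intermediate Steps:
C(K) = 1
C(-2)*((-16 - 2)*(-10 - 7)) = 1*((-16 - 2)*(-10 - 7)) = 1*(-18*(-17)) = 1*306 = 306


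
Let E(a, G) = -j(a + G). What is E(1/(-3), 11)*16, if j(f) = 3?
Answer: -48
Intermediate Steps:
E(a, G) = -3 (E(a, G) = -1*3 = -3)
E(1/(-3), 11)*16 = -3*16 = -48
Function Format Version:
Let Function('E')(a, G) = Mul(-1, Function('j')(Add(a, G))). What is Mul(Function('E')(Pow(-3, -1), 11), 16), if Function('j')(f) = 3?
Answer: -48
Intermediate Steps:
Function('E')(a, G) = -3 (Function('E')(a, G) = Mul(-1, 3) = -3)
Mul(Function('E')(Pow(-3, -1), 11), 16) = Mul(-3, 16) = -48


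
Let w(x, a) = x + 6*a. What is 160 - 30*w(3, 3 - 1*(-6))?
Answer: -1550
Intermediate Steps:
160 - 30*w(3, 3 - 1*(-6)) = 160 - 30*(3 + 6*(3 - 1*(-6))) = 160 - 30*(3 + 6*(3 + 6)) = 160 - 30*(3 + 6*9) = 160 - 30*(3 + 54) = 160 - 30*57 = 160 - 1710 = -1550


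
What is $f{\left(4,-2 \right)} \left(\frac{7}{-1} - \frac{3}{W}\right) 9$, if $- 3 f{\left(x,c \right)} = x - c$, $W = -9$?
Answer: $120$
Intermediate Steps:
$f{\left(x,c \right)} = - \frac{x}{3} + \frac{c}{3}$ ($f{\left(x,c \right)} = - \frac{x - c}{3} = - \frac{x}{3} + \frac{c}{3}$)
$f{\left(4,-2 \right)} \left(\frac{7}{-1} - \frac{3}{W}\right) 9 = \left(\left(- \frac{1}{3}\right) 4 + \frac{1}{3} \left(-2\right)\right) \left(\frac{7}{-1} - \frac{3}{-9}\right) 9 = \left(- \frac{4}{3} - \frac{2}{3}\right) \left(7 \left(-1\right) - - \frac{1}{3}\right) 9 = - 2 \left(-7 + \frac{1}{3}\right) 9 = \left(-2\right) \left(- \frac{20}{3}\right) 9 = \frac{40}{3} \cdot 9 = 120$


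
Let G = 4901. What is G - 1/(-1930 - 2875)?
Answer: 23549306/4805 ≈ 4901.0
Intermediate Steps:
G - 1/(-1930 - 2875) = 4901 - 1/(-1930 - 2875) = 4901 - 1/(-4805) = 4901 - 1*(-1/4805) = 4901 + 1/4805 = 23549306/4805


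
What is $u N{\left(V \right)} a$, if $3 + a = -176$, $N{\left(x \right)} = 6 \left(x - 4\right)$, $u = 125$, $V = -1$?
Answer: $671250$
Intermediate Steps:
$N{\left(x \right)} = -24 + 6 x$ ($N{\left(x \right)} = 6 \left(-4 + x\right) = -24 + 6 x$)
$a = -179$ ($a = -3 - 176 = -179$)
$u N{\left(V \right)} a = 125 \left(-24 + 6 \left(-1\right)\right) \left(-179\right) = 125 \left(-24 - 6\right) \left(-179\right) = 125 \left(-30\right) \left(-179\right) = \left(-3750\right) \left(-179\right) = 671250$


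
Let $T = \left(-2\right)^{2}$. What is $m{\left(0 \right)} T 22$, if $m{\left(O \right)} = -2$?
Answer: $-176$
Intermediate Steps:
$T = 4$
$m{\left(0 \right)} T 22 = \left(-2\right) 4 \cdot 22 = \left(-8\right) 22 = -176$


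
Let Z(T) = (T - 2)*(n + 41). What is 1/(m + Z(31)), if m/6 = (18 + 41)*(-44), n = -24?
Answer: -1/15083 ≈ -6.6300e-5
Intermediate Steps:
m = -15576 (m = 6*((18 + 41)*(-44)) = 6*(59*(-44)) = 6*(-2596) = -15576)
Z(T) = -34 + 17*T (Z(T) = (T - 2)*(-24 + 41) = (-2 + T)*17 = -34 + 17*T)
1/(m + Z(31)) = 1/(-15576 + (-34 + 17*31)) = 1/(-15576 + (-34 + 527)) = 1/(-15576 + 493) = 1/(-15083) = -1/15083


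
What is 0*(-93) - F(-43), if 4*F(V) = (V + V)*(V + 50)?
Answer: 301/2 ≈ 150.50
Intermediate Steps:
F(V) = V*(50 + V)/2 (F(V) = ((V + V)*(V + 50))/4 = ((2*V)*(50 + V))/4 = (2*V*(50 + V))/4 = V*(50 + V)/2)
0*(-93) - F(-43) = 0*(-93) - (-43)*(50 - 43)/2 = 0 - (-43)*7/2 = 0 - 1*(-301/2) = 0 + 301/2 = 301/2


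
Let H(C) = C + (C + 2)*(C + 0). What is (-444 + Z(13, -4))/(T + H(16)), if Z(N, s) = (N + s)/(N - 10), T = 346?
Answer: -441/650 ≈ -0.67846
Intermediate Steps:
Z(N, s) = (N + s)/(-10 + N)
H(C) = C + C*(2 + C) (H(C) = C + (2 + C)*C = C + C*(2 + C))
(-444 + Z(13, -4))/(T + H(16)) = (-444 + (13 - 4)/(-10 + 13))/(346 + 16*(3 + 16)) = (-444 + 9/3)/(346 + 16*19) = (-444 + (⅓)*9)/(346 + 304) = (-444 + 3)/650 = -441*1/650 = -441/650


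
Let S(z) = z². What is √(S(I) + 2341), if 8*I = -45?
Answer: √151849/8 ≈ 48.710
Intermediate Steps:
I = -45/8 (I = (⅛)*(-45) = -45/8 ≈ -5.6250)
√(S(I) + 2341) = √((-45/8)² + 2341) = √(2025/64 + 2341) = √(151849/64) = √151849/8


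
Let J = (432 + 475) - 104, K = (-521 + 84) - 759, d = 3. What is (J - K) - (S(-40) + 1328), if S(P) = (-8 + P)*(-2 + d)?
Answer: 719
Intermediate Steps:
S(P) = -8 + P (S(P) = (-8 + P)*(-2 + 3) = (-8 + P)*1 = -8 + P)
K = -1196 (K = -437 - 759 = -1196)
J = 803 (J = 907 - 104 = 803)
(J - K) - (S(-40) + 1328) = (803 - 1*(-1196)) - ((-8 - 40) + 1328) = (803 + 1196) - (-48 + 1328) = 1999 - 1*1280 = 1999 - 1280 = 719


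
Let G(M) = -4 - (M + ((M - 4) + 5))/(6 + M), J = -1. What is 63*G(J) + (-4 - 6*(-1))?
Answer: -1187/5 ≈ -237.40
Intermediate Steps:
G(M) = -4 - (1 + 2*M)/(6 + M) (G(M) = -4 - (M + ((-4 + M) + 5))/(6 + M) = -4 - (M + (1 + M))/(6 + M) = -4 - (1 + 2*M)/(6 + M))
63*G(J) + (-4 - 6*(-1)) = 63*((-25 - 6*(-1))/(6 - 1)) + (-4 - 6*(-1)) = 63*((-25 + 6)/5) + (-4 + 6) = 63*((⅕)*(-19)) + 2 = 63*(-19/5) + 2 = -1197/5 + 2 = -1187/5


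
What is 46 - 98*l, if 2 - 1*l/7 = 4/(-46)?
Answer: -31870/23 ≈ -1385.7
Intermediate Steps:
l = 336/23 (l = 14 - 28/(-46) = 14 - 28*(-1)/46 = 14 - 7*(-2/23) = 14 + 14/23 = 336/23 ≈ 14.609)
46 - 98*l = 46 - 98*336/23 = 46 - 32928/23 = -31870/23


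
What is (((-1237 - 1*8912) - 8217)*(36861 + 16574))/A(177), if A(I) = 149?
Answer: -981387210/149 ≈ -6.5865e+6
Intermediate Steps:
(((-1237 - 1*8912) - 8217)*(36861 + 16574))/A(177) = (((-1237 - 1*8912) - 8217)*(36861 + 16574))/149 = (((-1237 - 8912) - 8217)*53435)*(1/149) = ((-10149 - 8217)*53435)*(1/149) = -18366*53435*(1/149) = -981387210*1/149 = -981387210/149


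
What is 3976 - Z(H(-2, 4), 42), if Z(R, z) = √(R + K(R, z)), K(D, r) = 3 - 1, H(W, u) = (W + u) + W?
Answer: 3976 - √2 ≈ 3974.6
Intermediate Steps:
H(W, u) = u + 2*W
K(D, r) = 2
Z(R, z) = √(2 + R) (Z(R, z) = √(R + 2) = √(2 + R))
3976 - Z(H(-2, 4), 42) = 3976 - √(2 + (4 + 2*(-2))) = 3976 - √(2 + (4 - 4)) = 3976 - √(2 + 0) = 3976 - √2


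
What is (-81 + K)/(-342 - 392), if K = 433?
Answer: -176/367 ≈ -0.47956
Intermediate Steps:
(-81 + K)/(-342 - 392) = (-81 + 433)/(-342 - 392) = 352/(-734) = 352*(-1/734) = -176/367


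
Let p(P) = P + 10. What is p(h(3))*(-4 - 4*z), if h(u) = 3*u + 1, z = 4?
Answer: -400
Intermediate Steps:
h(u) = 1 + 3*u
p(P) = 10 + P
p(h(3))*(-4 - 4*z) = (10 + (1 + 3*3))*(-4 - 4*4) = (10 + (1 + 9))*(-4 - 16) = (10 + 10)*(-20) = 20*(-20) = -400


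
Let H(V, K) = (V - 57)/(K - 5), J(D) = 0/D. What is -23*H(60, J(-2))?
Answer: 69/5 ≈ 13.800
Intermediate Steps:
J(D) = 0
H(V, K) = (-57 + V)/(-5 + K)
-23*H(60, J(-2)) = -23*(-57 + 60)/(-5 + 0) = -23*3/(-5) = -(-23)*3/5 = -23*(-⅗) = 69/5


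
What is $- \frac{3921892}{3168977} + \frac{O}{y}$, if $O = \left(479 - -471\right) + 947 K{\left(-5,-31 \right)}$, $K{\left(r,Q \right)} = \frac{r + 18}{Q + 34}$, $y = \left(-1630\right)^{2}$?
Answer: $- \frac{31212179704103}{25258964973900} \approx -1.2357$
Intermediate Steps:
$y = 2656900$
$K{\left(r,Q \right)} = \frac{18 + r}{34 + Q}$
$O = \frac{15161}{3}$ ($O = \left(479 - -471\right) + 947 \frac{18 - 5}{34 - 31} = \left(479 + 471\right) + 947 \cdot \frac{1}{3} \cdot 13 = 950 + 947 \cdot \frac{1}{3} \cdot 13 = 950 + 947 \cdot \frac{13}{3} = 950 + \frac{12311}{3} = \frac{15161}{3} \approx 5053.7$)
$- \frac{3921892}{3168977} + \frac{O}{y} = - \frac{3921892}{3168977} + \frac{15161}{3 \cdot 2656900} = \left(-3921892\right) \frac{1}{3168977} + \frac{15161}{3} \cdot \frac{1}{2656900} = - \frac{3921892}{3168977} + \frac{15161}{7970700} = - \frac{31212179704103}{25258964973900}$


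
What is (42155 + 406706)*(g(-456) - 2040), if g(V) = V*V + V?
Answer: 92214003840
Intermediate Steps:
g(V) = V + V**2 (g(V) = V**2 + V = V + V**2)
(42155 + 406706)*(g(-456) - 2040) = (42155 + 406706)*(-456*(1 - 456) - 2040) = 448861*(-456*(-455) - 2040) = 448861*(207480 - 2040) = 448861*205440 = 92214003840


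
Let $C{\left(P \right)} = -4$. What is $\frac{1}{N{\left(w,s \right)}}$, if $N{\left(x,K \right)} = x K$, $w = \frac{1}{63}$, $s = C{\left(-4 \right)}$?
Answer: $- \frac{63}{4} \approx -15.75$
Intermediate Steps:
$s = -4$
$w = \frac{1}{63} \approx 0.015873$
$N{\left(x,K \right)} = K x$
$\frac{1}{N{\left(w,s \right)}} = \frac{1}{\left(-4\right) \frac{1}{63}} = \frac{1}{- \frac{4}{63}} = - \frac{63}{4}$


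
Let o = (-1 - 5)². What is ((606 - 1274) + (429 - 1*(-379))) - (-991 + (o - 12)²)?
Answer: 555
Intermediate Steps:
o = 36 (o = (-6)² = 36)
((606 - 1274) + (429 - 1*(-379))) - (-991 + (o - 12)²) = ((606 - 1274) + (429 - 1*(-379))) - (-991 + (36 - 12)²) = (-668 + (429 + 379)) - (-991 + 24²) = (-668 + 808) - (-991 + 576) = 140 - 1*(-415) = 140 + 415 = 555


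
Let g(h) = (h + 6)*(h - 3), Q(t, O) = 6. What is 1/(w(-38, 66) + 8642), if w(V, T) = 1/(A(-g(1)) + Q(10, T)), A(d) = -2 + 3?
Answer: 7/60495 ≈ 0.00011571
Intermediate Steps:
g(h) = (-3 + h)*(6 + h) (g(h) = (6 + h)*(-3 + h) = (-3 + h)*(6 + h))
A(d) = 1
w(V, T) = ⅐ (w(V, T) = 1/(1 + 6) = 1/7 = ⅐)
1/(w(-38, 66) + 8642) = 1/(⅐ + 8642) = 1/(60495/7) = 7/60495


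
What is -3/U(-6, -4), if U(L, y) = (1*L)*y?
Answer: -⅛ ≈ -0.12500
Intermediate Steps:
U(L, y) = L*y
-3/U(-6, -4) = -3/(-6*(-4)) = -3/24 = (1/24)*(-3) = -⅛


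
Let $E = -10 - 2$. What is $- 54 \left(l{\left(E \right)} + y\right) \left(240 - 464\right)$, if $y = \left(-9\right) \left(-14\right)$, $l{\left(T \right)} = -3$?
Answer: $1487808$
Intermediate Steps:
$E = -12$ ($E = -10 - 2 = -12$)
$y = 126$
$- 54 \left(l{\left(E \right)} + y\right) \left(240 - 464\right) = - 54 \left(-3 + 126\right) \left(240 - 464\right) = - 54 \cdot 123 \left(-224\right) = \left(-54\right) \left(-27552\right) = 1487808$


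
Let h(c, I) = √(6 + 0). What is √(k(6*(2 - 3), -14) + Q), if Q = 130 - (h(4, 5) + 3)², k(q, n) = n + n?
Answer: √(87 - 6*√6) ≈ 8.5031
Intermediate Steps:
h(c, I) = √6
k(q, n) = 2*n
Q = 130 - (3 + √6)² (Q = 130 - (√6 + 3)² = 130 - (3 + √6)² ≈ 100.30)
√(k(6*(2 - 3), -14) + Q) = √(2*(-14) + (115 - 6*√6)) = √(-28 + (115 - 6*√6)) = √(87 - 6*√6)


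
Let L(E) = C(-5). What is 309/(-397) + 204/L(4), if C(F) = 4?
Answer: 19938/397 ≈ 50.222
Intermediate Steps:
L(E) = 4
309/(-397) + 204/L(4) = 309/(-397) + 204/4 = 309*(-1/397) + 204*(¼) = -309/397 + 51 = 19938/397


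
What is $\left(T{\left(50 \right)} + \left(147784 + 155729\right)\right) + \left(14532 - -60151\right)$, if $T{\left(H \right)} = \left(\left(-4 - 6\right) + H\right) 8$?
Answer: $378516$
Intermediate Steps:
$T{\left(H \right)} = -80 + 8 H$ ($T{\left(H \right)} = \left(\left(-4 - 6\right) + H\right) 8 = \left(-10 + H\right) 8 = -80 + 8 H$)
$\left(T{\left(50 \right)} + \left(147784 + 155729\right)\right) + \left(14532 - -60151\right) = \left(\left(-80 + 8 \cdot 50\right) + \left(147784 + 155729\right)\right) + \left(14532 - -60151\right) = \left(\left(-80 + 400\right) + 303513\right) + \left(14532 + 60151\right) = \left(320 + 303513\right) + 74683 = 303833 + 74683 = 378516$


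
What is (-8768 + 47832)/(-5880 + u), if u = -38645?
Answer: -39064/44525 ≈ -0.87735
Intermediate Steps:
(-8768 + 47832)/(-5880 + u) = (-8768 + 47832)/(-5880 - 38645) = 39064/(-44525) = 39064*(-1/44525) = -39064/44525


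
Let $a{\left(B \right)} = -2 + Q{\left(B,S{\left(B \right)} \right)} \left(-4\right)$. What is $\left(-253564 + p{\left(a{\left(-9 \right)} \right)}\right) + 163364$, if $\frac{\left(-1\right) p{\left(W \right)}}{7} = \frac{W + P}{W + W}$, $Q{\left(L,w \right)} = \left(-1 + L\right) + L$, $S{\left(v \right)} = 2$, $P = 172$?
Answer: $- \frac{6675661}{74} \approx -90212.0$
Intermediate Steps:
$Q{\left(L,w \right)} = -1 + 2 L$
$a{\left(B \right)} = 2 - 8 B$ ($a{\left(B \right)} = -2 + \left(-1 + 2 B\right) \left(-4\right) = -2 - \left(-4 + 8 B\right) = 2 - 8 B$)
$p{\left(W \right)} = - \frac{7 \left(172 + W\right)}{2 W}$ ($p{\left(W \right)} = - 7 \frac{W + 172}{W + W} = - 7 \frac{172 + W}{2 W} = - \frac{7 \left(172 + W\right)}{2 W}$)
$\left(-253564 + p{\left(a{\left(-9 \right)} \right)}\right) + 163364 = \left(-253564 - \left(\frac{7}{2} + \frac{602}{2 - -72}\right)\right) + 163364 = \left(-253564 - \left(\frac{7}{2} + \frac{602}{2 + 72}\right)\right) + 163364 = \left(-253564 - \left(\frac{7}{2} + \frac{602}{74}\right)\right) + 163364 = \left(-253564 - \frac{861}{74}\right) + 163364 = - \frac{18764597}{74} + 163364 = - \frac{6675661}{74}$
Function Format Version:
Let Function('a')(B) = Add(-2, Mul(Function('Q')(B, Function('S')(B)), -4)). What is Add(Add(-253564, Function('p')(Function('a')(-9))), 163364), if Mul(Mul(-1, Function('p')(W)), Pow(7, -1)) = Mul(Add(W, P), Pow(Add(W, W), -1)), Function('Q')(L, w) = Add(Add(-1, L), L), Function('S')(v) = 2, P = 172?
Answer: Rational(-6675661, 74) ≈ -90212.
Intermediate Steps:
Function('Q')(L, w) = Add(-1, Mul(2, L))
Function('a')(B) = Add(2, Mul(-8, B)) (Function('a')(B) = Add(-2, Mul(Add(-1, Mul(2, B)), -4)) = Add(-2, Add(4, Mul(-8, B))) = Add(2, Mul(-8, B)))
Function('p')(W) = Mul(Rational(-7, 2), Pow(W, -1), Add(172, W)) (Function('p')(W) = Mul(-7, Mul(Add(W, 172), Pow(Add(W, W), -1))) = Mul(-7, Mul(Add(172, W), Pow(Mul(2, W), -1))) = Mul(-7, Mul(Add(172, W), Mul(Rational(1, 2), Pow(W, -1)))) = Mul(-7, Mul(Rational(1, 2), Pow(W, -1), Add(172, W))) = Mul(Rational(-7, 2), Pow(W, -1), Add(172, W)))
Add(Add(-253564, Function('p')(Function('a')(-9))), 163364) = Add(Add(-253564, Add(Rational(-7, 2), Mul(-602, Pow(Add(2, Mul(-8, -9)), -1)))), 163364) = Add(Add(-253564, Add(Rational(-7, 2), Mul(-602, Pow(Add(2, 72), -1)))), 163364) = Add(Add(-253564, Add(Rational(-7, 2), Mul(-602, Pow(74, -1)))), 163364) = Add(Add(-253564, Add(Rational(-7, 2), Mul(-602, Rational(1, 74)))), 163364) = Add(Add(-253564, Add(Rational(-7, 2), Rational(-301, 37))), 163364) = Add(Add(-253564, Rational(-861, 74)), 163364) = Add(Rational(-18764597, 74), 163364) = Rational(-6675661, 74)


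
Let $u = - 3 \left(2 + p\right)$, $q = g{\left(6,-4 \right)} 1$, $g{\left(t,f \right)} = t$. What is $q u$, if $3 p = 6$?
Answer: $-72$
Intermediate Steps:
$p = 2$ ($p = \frac{1}{3} \cdot 6 = 2$)
$q = 6$ ($q = 6 \cdot 1 = 6$)
$u = -12$ ($u = - 3 \left(2 + 2\right) = \left(-3\right) 4 = -12$)
$q u = 6 \left(-12\right) = -72$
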